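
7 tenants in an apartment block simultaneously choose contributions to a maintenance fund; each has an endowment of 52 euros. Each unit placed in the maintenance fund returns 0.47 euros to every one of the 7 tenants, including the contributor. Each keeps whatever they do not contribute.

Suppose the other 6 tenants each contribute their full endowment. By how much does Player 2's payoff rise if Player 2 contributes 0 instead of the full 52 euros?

Switching from a contribution of 52 to 0 lets Player 2 keep an extra 52 euros, but lowers the maintenance fund by 52, which costs Player 2 their own share of that drop: 0.47 × 52 = 24.44.
Net gain = 52 − 24.44 = 27.56. The private return per contributed unit (0.47) is below 1, so free-riding is indeed the best response regardless of what the others do.

27.56 euros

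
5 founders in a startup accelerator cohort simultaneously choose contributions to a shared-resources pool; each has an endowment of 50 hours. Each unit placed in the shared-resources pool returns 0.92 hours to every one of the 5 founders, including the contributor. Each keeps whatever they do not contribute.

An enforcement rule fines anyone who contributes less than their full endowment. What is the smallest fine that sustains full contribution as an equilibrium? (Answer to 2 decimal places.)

4.00 hours

Given the others contribute fully, the best deviation is to contribute 0 (any partial contribution still incurs the fine and gives up units whose private return 0.92 is below 1).
Deviating from 50 to 0 saves 50 hours but forfeits the deviator's share of the drop in the shared-resources pool: 0.92 × 50 = 46.00.
So the deviation gain is 50 − 46.00 = 4.00, and the fine must be at least 4.00 hours to wipe it out.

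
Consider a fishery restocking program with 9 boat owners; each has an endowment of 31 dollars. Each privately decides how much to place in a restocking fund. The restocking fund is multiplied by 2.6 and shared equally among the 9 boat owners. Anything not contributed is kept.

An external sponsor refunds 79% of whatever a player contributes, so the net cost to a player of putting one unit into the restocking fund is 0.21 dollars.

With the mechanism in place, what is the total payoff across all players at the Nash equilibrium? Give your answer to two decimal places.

The effective private return per unit is now (2.6/9) / 0.21 = 1.3757 > 1, so every player's dominant strategy flips to full contribution.
So the Nash equilibrium is full contribution by all 9; the group earns 9 × (31 × 0.79 + 2.6 × 31) = 945.81.

945.81 dollars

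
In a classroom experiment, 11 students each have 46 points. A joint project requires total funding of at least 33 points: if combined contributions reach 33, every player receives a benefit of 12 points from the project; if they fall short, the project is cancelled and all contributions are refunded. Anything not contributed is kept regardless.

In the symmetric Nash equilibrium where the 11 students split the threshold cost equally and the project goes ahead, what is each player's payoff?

Equal share of the threshold: 33/11 = 3.
At this profile no one gains by cutting their contribution: any cut drops the total below 33, the project is cancelled, contributions are refunded, and the deviator ends with 46, which is less than 46 − 3 + 12 = 55. Contributing more than 3 just wastes the excess. So contributing exactly 3 is a best response.
Each player's payoff: 46 − 3 + 12 = 55.

55 points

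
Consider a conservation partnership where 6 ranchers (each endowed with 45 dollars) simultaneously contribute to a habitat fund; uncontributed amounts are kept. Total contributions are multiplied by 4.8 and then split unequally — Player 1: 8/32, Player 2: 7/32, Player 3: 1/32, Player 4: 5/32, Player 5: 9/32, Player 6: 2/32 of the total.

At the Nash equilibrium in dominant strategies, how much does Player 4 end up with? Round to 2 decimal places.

A player with share s gets back 4.8·s per unit contributed, so full contribution is dominant for anyone with s > 1/4.8 = 0.2083 and zero contribution is dominant for anyone below.
The shares above 0.2083 belong to Player 1, Player 2 and Player 5, contributing 45 each; the remaining 3 contribute 0. Total contributed: 135.
Player 4 keeps 45 and receives 4.8 × 135 × 5/32 = 101.25 from the habitat fund, for a payoff of 146.25.

146.25 dollars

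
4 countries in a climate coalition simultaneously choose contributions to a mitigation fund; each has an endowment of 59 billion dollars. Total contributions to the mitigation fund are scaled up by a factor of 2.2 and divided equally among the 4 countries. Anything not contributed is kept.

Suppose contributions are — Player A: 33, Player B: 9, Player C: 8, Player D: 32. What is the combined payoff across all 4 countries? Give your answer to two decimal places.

Total contributed: 33 + 9 + 8 + 32 = 82; total kept: 4 × 59 − 82 = 154.
The mitigation fund pays out 2.2 × 82 = 180.40 in aggregate.
Group total = 154 + 180.40 = 334.40.

334.40 billion dollars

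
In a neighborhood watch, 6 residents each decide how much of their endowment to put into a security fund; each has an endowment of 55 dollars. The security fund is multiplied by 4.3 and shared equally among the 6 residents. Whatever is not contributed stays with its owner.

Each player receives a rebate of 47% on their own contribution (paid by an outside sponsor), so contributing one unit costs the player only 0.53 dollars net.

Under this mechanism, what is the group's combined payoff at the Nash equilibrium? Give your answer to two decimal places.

1574.10 dollars

The effective private return per unit is now (4.3/6) / 0.53 = 1.3522 > 1, so every player's dominant strategy flips to full contribution.
So the Nash equilibrium is full contribution by all 6; the group earns 6 × (55 × 0.47 + 4.3 × 55) = 1574.10.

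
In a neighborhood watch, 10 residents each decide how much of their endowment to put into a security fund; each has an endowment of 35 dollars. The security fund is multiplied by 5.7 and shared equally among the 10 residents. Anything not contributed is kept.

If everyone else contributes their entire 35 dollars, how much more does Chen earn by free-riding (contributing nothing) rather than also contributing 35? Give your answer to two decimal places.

Switching from a contribution of 35 to 0 lets Chen keep an extra 35 dollars, but lowers the security fund by 35, which costs Chen their own share of that drop: 5.7/10 × 35 = 19.95.
Net gain = 35 − 19.95 = 15.05. The private return per contributed unit (0.5700) is below 1, so free-riding is indeed the best response regardless of what the others do.

15.05 dollars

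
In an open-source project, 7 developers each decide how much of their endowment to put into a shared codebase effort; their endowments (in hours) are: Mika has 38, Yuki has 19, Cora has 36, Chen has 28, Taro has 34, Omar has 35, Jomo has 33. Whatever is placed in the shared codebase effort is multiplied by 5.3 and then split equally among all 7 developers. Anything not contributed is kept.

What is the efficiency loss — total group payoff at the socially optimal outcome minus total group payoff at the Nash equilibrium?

The private return per contributed unit is 5.3/7 = 0.7571 < 1 for every player regardless of endowment, so the Nash equilibrium is zero contribution and the group total is Σ E_j = 38 + 19 + 36 + 28 + 34 + 35 + 33 = 223.
Each contributed unit returns 5.300 to the group, so the social optimum is full contribution by everyone: group total = 5.300 × 223 = 1181.90.
Efficiency loss = (5.300 − 1) × 223 = 958.90.

958.90 hours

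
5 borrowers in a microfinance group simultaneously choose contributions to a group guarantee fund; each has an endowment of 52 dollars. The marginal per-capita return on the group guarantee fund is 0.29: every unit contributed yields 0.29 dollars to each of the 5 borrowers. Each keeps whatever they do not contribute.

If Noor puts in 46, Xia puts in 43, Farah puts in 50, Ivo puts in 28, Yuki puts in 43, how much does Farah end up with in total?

62.90 dollars

Total contributed: 46 + 43 + 50 + 28 + 43 = 210.
Each receives 0.29 × 210 = 60.90 from the group guarantee fund.
Farah keeps 52 − 50 = 2, so Farah's payoff is 2 + 60.90 = 62.90.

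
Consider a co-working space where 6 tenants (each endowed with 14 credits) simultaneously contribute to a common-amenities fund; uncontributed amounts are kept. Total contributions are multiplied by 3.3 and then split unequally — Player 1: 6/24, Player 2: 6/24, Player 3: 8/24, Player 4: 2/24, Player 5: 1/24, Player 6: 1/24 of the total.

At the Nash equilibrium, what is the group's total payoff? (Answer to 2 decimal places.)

116.20 credits

Each unit j contributes comes back to j as 3.3 × (j's share), so j prefers to contribute only if that share exceeds 1/3.3 = 0.3030; otherwise keeping the unit dominates.
Only Player 3 (8/24) clears that bar, contributing 14; the remaining 5 contribute 0. Total contributed: 14.
The common-amenities fund pays out 3.3 × 14 = 46.20 in total (split across the unequal shares, but the aggregate is all that matters for the group sum).
The 5 free-riders keep 14 each, adding 70. Group total = 70 + 46.20 = 116.20.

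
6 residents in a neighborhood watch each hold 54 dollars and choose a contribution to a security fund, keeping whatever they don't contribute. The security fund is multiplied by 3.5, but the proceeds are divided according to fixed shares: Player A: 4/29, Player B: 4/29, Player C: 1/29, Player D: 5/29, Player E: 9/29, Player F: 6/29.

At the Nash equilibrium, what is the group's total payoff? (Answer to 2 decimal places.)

459.00 dollars

Each unit j contributes comes back to j as 3.5 × (j's share), so j prefers to contribute only if that share exceeds 1/3.5 = 0.2857; otherwise keeping the unit dominates.
The only share above 0.2857 is Player E's 9/29, contributing 54; the remaining 5 contribute 0. Total contributed: 54.
The security fund pays out 3.5 × 54 = 189.00 in total (split across the unequal shares, but the aggregate is all that matters for the group sum).
The 5 free-riders keep 54 each, adding 270. Group total = 270 + 189.00 = 459.00.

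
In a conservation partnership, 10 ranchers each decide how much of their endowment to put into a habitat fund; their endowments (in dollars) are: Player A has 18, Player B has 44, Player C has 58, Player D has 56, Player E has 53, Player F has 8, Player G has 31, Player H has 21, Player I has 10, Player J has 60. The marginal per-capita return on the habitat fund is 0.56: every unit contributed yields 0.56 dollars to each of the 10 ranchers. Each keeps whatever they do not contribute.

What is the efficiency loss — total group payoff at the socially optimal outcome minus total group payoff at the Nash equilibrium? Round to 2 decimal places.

1651.40 dollars

The private return per contributed unit is 0.56 < 1 for everyone, so the Nash equilibrium is zero contribution and the group total is Σ E_j = 18 + 44 + 58 + 56 + 53 + 8 + 31 + 21 + 10 + 60 = 359.
Each contributed unit returns 5.600 to the group, so the social optimum is full contribution by everyone: group total = 5.600 × 359 = 2010.40.
Efficiency loss = (5.600 − 1) × 359 = 1651.40.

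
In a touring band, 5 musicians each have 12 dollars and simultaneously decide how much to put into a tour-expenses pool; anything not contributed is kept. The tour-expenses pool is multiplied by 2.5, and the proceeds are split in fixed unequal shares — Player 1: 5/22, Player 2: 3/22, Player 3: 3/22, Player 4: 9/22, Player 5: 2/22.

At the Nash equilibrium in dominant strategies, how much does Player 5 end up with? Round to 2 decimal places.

Each unit j contributes comes back to j as 2.5 × (j's share), so j prefers to contribute only if that share exceeds 1/2.5 = 0.4000; otherwise keeping the unit dominates.
Player 4 alone (share 9/22) is above the threshold, contributing 12; the remaining 4 contribute 0. Total contributed: 12.
Player 5 keeps 12 and receives 2.5 × 12 × 2/22 = 2.73 from the tour-expenses pool, for a payoff of 14.73.

14.73 dollars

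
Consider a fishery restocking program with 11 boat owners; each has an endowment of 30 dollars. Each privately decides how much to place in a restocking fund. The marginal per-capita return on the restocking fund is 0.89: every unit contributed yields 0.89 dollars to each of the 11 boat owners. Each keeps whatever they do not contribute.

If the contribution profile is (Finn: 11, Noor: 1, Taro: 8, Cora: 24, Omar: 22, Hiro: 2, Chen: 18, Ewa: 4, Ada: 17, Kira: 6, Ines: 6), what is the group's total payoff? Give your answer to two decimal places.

Total contributed: 11 + 1 + 8 + 24 + 22 + 2 + 18 + 4 + 17 + 6 + 6 = 119; total kept: 11 × 30 − 119 = 211.
The restocking fund pays out 0.89 × 11 × 119 = 1165.01 in aggregate.
Group total = 211 + 1165.01 = 1376.01.

1376.01 dollars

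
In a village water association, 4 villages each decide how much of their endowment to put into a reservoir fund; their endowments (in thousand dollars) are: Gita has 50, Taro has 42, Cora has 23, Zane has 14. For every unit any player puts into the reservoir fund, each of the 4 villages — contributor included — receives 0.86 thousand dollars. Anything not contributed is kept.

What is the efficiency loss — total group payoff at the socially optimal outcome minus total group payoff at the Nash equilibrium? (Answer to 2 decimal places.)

314.76 thousand dollars

The private return per contributed unit is 0.86 < 1 for everyone, so the Nash equilibrium is zero contribution and the group total is Σ E_j = 50 + 42 + 23 + 14 = 129.
Each contributed unit returns 3.440 to the group, so the social optimum is full contribution by everyone: group total = 3.440 × 129 = 443.76.
Efficiency loss = (3.440 − 1) × 129 = 314.76.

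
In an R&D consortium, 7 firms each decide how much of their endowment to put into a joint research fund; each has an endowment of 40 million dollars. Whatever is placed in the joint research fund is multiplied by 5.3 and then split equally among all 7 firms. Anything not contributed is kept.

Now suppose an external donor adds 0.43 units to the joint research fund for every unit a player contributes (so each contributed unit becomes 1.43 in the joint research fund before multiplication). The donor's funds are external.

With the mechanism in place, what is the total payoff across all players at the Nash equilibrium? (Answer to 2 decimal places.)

With the mechanism, a contributed unit returns 5.3 × 1.43 / 7 = 1.0827 per unit of net cost to the contributor — now above 1 — so contributing fully is weakly dominant for every player.
At the Nash equilibrium everyone contributes 40. Group total payoff = 5.3 × 1.43 × 280 = 2122.12.

2122.12 million dollars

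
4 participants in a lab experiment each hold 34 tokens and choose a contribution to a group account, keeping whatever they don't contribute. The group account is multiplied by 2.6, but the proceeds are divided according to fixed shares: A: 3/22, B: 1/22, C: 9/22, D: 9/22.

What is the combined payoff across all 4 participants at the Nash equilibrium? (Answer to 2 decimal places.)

For player j, contributing a unit is worthwhile iff 2.6 × (j's share) ≥ 1, i.e. iff j's share is at least 0.3846.
The shares above 0.3846 belong to C and D, contributing 34 each; the remaining 2 contribute 0. Total contributed: 68.
The group account pays out 2.6 × 68 = 176.80 in total (split across the unequal shares, but the aggregate is all that matters for the group sum).
The 2 free-riders keep 34 each, adding 68. Group total = 68 + 176.80 = 244.80.

244.80 tokens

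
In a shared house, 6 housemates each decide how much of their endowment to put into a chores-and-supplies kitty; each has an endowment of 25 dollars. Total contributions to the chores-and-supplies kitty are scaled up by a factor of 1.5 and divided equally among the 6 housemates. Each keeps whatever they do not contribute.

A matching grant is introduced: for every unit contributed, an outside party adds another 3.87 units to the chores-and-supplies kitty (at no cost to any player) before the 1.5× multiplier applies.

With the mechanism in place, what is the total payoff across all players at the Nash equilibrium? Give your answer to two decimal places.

Under the mechanism each unit contributed yields 1.5 × 4.87 / 6 = 1.2175 back to its contributor per unit of net cost, which exceeds 1, making full contribution the dominant choice for everyone.
At the Nash equilibrium everyone contributes 25. Group total payoff = 1.5 × 4.87 × 150 = 1095.75.

1095.75 dollars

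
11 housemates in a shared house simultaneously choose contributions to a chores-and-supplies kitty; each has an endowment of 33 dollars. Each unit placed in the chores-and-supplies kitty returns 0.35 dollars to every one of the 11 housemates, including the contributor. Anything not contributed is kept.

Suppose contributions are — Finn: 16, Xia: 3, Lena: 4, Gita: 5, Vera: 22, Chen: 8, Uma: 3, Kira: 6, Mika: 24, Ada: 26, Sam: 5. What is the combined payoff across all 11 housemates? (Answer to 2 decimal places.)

710.70 dollars

Total contributed: 16 + 3 + 4 + 5 + 22 + 8 + 3 + 6 + 24 + 26 + 5 = 122; total kept: 11 × 33 − 122 = 241.
The chores-and-supplies kitty pays out 0.35 × 11 × 122 = 469.70 in aggregate.
Group total = 241 + 469.70 = 710.70.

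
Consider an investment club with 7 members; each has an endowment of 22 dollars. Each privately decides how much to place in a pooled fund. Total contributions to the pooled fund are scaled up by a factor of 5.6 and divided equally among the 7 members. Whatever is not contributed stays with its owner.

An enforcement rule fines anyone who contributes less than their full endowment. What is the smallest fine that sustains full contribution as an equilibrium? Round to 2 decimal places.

Given the others contribute fully, the best deviation is to contribute 0 (any partial contribution still incurs the fine and gives up units whose private return 0.8000 is below 1).
Deviating from 22 to 0 saves 22 dollars but forfeits the deviator's share of the drop in the pooled fund: 5.6/7 × 22 = 17.60.
So the deviation gain is 22 − 17.60 = 4.40, and the fine must be at least 4.40 dollars to wipe it out.

4.40 dollars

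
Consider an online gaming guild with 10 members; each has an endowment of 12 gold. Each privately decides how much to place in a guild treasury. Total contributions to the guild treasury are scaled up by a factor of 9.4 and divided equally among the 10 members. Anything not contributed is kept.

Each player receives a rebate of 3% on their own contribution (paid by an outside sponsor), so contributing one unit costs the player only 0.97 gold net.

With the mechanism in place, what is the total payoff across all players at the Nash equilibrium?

Even with the mechanism, each unit contributed returns only (9.4/10) / 0.97 = 0.9691 per unit of net cost, so contributing nothing is still dominant.
At the Nash equilibrium no one contributes; group total payoff = 10 × 12 = 120.

120.00 gold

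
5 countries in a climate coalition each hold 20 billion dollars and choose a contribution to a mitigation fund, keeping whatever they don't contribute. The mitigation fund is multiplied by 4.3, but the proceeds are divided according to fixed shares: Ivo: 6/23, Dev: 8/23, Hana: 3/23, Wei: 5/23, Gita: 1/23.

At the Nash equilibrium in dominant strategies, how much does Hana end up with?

42.43 billion dollars

Player j's private return per contributed unit is 4.3 × (j's share). Contributing is weakly dominant for j when that share is at least 1/4.3 = 0.2326, and contributing 0 is dominant otherwise.
The shares above 0.2326 belong to Ivo and Dev, contributing 20 each; the remaining 3 contribute 0. Total contributed: 40.
Hana keeps 20 and receives 4.3 × 40 × 3/23 = 22.43 from the mitigation fund, for a payoff of 42.43.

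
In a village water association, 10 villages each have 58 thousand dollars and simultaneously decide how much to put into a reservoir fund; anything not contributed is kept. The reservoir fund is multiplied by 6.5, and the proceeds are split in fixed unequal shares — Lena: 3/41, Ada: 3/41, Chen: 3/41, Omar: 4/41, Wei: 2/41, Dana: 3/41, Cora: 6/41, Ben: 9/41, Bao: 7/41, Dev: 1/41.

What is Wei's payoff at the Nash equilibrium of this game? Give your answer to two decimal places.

94.78 thousand dollars

Player j's private return per contributed unit is 6.5 × (j's share). Contributing is weakly dominant for j when that share is at least 1/6.5 = 0.1538, and contributing 0 is dominant otherwise.
Ben and Bao clear that bar, contributing 58 each; the remaining 8 contribute 0. Total contributed: 116.
Wei keeps 58 and receives 6.5 × 116 × 2/41 = 36.78 from the reservoir fund, for a payoff of 94.78.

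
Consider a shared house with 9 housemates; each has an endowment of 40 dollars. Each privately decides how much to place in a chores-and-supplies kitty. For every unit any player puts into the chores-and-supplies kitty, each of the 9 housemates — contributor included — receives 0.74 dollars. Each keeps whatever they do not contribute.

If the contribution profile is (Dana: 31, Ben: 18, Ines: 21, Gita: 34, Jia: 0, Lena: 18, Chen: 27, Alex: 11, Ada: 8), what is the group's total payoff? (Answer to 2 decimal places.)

Total contributed: 31 + 18 + 21 + 34 + 0 + 18 + 27 + 11 + 8 = 168; total kept: 9 × 40 − 168 = 192.
The chores-and-supplies kitty pays out 0.74 × 9 × 168 = 1118.88 in aggregate.
Group total = 192 + 1118.88 = 1310.88.

1310.88 dollars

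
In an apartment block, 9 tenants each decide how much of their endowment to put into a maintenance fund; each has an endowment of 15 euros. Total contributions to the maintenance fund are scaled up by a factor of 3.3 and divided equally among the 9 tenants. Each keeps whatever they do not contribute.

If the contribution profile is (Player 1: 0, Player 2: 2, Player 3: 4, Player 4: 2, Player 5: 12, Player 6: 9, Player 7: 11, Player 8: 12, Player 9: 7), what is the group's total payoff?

270.70 euros

Total contributed: 0 + 2 + 4 + 2 + 12 + 9 + 11 + 12 + 7 = 59; total kept: 9 × 15 − 59 = 76.
The maintenance fund pays out 3.3 × 59 = 194.70 in aggregate.
Group total = 76 + 194.70 = 270.70.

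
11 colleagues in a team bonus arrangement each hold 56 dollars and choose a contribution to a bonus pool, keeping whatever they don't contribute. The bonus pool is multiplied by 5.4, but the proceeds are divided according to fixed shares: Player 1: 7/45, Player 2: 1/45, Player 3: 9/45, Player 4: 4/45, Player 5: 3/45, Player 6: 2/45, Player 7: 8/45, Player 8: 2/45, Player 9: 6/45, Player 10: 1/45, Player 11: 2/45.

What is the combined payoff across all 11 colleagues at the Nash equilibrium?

862.40 dollars

Each unit j contributes comes back to j as 5.4 × (j's share), so j prefers to contribute only if that share exceeds 1/5.4 = 0.1852; otherwise keeping the unit dominates.
Player 3 alone (share 9/45) is above the threshold, contributing 56; the remaining 10 contribute 0. Total contributed: 56.
The bonus pool pays out 5.4 × 56 = 302.40 in total (split across the unequal shares, but the aggregate is all that matters for the group sum).
The 10 free-riders keep 56 each, adding 560. Group total = 560 + 302.40 = 862.40.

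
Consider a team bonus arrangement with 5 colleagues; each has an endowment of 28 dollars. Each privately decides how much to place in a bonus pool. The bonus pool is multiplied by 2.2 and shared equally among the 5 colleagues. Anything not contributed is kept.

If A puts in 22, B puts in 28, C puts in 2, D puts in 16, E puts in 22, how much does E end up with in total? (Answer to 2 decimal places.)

Total contributed: 22 + 28 + 2 + 16 + 22 = 90.
Each receives 2.2 × 90 / 5 = 39.60 from the bonus pool.
E keeps 28 − 22 = 6, so E's payoff is 6 + 39.60 = 45.60.

45.60 dollars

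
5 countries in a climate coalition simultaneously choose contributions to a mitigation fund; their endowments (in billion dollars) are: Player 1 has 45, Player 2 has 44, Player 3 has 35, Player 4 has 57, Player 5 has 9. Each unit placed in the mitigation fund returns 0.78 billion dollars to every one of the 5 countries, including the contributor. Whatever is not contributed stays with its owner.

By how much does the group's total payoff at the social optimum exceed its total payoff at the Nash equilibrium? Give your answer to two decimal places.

The private return per contributed unit is 0.78 < 1 for everyone, so the Nash equilibrium is zero contribution and the group total is Σ E_j = 45 + 44 + 35 + 57 + 9 = 190.
Each contributed unit returns 3.900 to the group, so the social optimum is full contribution by everyone: group total = 3.900 × 190 = 741.00.
Efficiency loss = (3.900 − 1) × 190 = 551.00.

551.00 billion dollars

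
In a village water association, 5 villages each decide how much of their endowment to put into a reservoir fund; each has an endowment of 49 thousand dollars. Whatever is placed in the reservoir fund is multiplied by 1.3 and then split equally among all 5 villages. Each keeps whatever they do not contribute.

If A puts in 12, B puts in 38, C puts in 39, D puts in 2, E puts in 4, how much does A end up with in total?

Total contributed: 12 + 38 + 39 + 2 + 4 = 95.
Each receives 1.3 × 95 / 5 = 24.70 from the reservoir fund.
A keeps 49 − 12 = 37, so A's payoff is 37 + 24.70 = 61.70.

61.70 thousand dollars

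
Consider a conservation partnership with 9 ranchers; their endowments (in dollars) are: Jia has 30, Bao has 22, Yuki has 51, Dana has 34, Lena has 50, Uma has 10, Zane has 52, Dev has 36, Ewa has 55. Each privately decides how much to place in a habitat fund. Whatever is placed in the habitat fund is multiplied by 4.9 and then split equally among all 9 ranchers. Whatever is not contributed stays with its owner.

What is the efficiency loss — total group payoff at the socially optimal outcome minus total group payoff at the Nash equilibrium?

1326.00 dollars

The private return per contributed unit is 4.9/9 = 0.5444 < 1 for every player regardless of endowment, so the Nash equilibrium is zero contribution and the group total is Σ E_j = 30 + 22 + 51 + 34 + 50 + 10 + 52 + 36 + 55 = 340.
Each contributed unit returns 4.900 to the group, so the social optimum is full contribution by everyone: group total = 4.900 × 340 = 1666.00.
Efficiency loss = (4.900 − 1) × 340 = 1326.00.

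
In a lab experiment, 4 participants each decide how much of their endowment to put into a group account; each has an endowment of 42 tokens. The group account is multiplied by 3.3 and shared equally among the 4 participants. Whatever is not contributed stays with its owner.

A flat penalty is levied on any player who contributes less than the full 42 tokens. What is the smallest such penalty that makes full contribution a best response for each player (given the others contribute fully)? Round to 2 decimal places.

Given the others contribute fully, the best deviation is to contribute 0 (any partial contribution still incurs the fine and gives up units whose private return 0.8250 is below 1).
Deviating from 42 to 0 saves 42 tokens but forfeits the deviator's share of the drop in the group account: 3.3/4 × 42 = 34.65.
So the deviation gain is 42 − 34.65 = 7.35, and the fine must be at least 7.35 tokens to wipe it out.

7.35 tokens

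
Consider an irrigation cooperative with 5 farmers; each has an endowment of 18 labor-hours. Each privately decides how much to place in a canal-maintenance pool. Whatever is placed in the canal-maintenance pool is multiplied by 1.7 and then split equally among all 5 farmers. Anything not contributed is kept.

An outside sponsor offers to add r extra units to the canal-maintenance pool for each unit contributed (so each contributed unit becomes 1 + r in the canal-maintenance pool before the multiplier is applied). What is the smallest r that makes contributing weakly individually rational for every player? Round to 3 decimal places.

With matching at rate r, one contributed unit becomes (1 + r) in the canal-maintenance pool and returns 1.7 × (1 + r) / 5 to the contributor.
Setting this equal to 1: 1 + r = 5/1.7 = 2.9412.
So the minimum matching rate is r = 2.9412 − 1 = 1.941.

1.941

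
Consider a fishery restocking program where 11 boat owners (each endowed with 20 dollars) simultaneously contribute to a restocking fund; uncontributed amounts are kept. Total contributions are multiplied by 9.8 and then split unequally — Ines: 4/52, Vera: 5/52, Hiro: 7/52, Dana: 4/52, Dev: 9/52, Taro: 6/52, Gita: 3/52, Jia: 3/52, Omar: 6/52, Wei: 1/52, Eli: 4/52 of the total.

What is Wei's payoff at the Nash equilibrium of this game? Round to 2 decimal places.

A player with share s gets back 9.8·s per unit contributed, so full contribution is dominant for anyone with s > 1/9.8 = 0.1020 and zero contribution is dominant for anyone below.
The shares above 0.1020 belong to Hiro, Dev, Taro and Omar, contributing 20 each; the remaining 7 contribute 0. Total contributed: 80.
Wei keeps 20 and receives 9.8 × 80 × 1/52 = 15.08 from the restocking fund, for a payoff of 35.08.

35.08 dollars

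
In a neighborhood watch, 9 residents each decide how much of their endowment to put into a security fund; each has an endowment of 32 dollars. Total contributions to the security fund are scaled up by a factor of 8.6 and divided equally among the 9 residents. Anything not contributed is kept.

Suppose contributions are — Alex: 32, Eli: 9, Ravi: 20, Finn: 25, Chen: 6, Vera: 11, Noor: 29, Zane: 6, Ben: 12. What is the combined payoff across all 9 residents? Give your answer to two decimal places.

Total contributed: 32 + 9 + 20 + 25 + 6 + 11 + 29 + 6 + 12 = 150; total kept: 9 × 32 − 150 = 138.
The security fund pays out 8.6 × 150 = 1290.00 in aggregate.
Group total = 138 + 1290.00 = 1428.00.

1428.00 dollars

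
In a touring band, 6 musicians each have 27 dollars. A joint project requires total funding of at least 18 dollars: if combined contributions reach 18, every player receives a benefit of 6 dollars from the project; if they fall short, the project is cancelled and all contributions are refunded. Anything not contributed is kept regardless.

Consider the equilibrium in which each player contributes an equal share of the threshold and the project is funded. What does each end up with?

30 dollars

Equal share of the threshold: 18/6 = 3.
At this profile no one gains by cutting their contribution: any cut drops the total below 18, the project is cancelled, contributions are refunded, and the deviator ends with 27, which is less than 27 − 3 + 6 = 30. Contributing more than 3 just wastes the excess. So contributing exactly 3 is a best response.
Each player's payoff: 27 − 3 + 6 = 30.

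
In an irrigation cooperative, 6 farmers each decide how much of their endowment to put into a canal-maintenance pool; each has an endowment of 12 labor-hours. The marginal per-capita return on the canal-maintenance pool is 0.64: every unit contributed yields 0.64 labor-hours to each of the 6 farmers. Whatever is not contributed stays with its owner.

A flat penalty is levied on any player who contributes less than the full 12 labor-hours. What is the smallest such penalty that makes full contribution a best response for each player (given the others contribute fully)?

Given the others contribute fully, the best deviation is to contribute 0 (any partial contribution still incurs the fine and gives up units whose private return 0.64 is below 1).
Deviating from 12 to 0 saves 12 labor-hours but forfeits the deviator's share of the drop in the canal-maintenance pool: 0.64 × 12 = 7.68.
So the deviation gain is 12 − 7.68 = 4.32, and the fine must be at least 4.32 labor-hours to wipe it out.

4.32 labor-hours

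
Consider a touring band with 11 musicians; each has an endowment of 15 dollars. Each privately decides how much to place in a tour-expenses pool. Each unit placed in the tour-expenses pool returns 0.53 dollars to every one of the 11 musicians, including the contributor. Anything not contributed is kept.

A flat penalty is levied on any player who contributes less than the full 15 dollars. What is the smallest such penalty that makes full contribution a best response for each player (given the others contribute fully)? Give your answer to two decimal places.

7.05 dollars

Given the others contribute fully, the best deviation is to contribute 0 (any partial contribution still incurs the fine and gives up units whose private return 0.53 is below 1).
Deviating from 15 to 0 saves 15 dollars but forfeits the deviator's share of the drop in the tour-expenses pool: 0.53 × 15 = 7.95.
So the deviation gain is 15 − 7.95 = 7.05, and the fine must be at least 7.05 dollars to wipe it out.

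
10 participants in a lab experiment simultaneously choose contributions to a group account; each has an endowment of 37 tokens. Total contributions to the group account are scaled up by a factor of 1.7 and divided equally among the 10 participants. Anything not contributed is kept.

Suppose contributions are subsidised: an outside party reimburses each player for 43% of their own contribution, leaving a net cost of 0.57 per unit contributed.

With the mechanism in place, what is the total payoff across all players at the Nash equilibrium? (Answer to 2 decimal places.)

370.00 tokens

Even with the mechanism, each unit contributed returns only (1.7/10) / 0.57 = 0.2982 per unit of net cost, so contributing nothing is still dominant.
Everyone keeps their endowment and the group total is 10 × 37 = 370.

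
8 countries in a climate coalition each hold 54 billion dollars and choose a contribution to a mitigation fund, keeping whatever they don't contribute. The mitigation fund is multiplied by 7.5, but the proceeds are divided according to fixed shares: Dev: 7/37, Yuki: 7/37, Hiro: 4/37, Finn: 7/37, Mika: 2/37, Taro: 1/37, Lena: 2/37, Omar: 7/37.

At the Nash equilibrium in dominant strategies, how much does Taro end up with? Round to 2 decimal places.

Player j's private return per contributed unit is 7.5 × (j's share). Contributing is weakly dominant for j when that share is at least 1/7.5 = 0.1333, and contributing 0 is dominant otherwise.
The shares above 0.1333 belong to Dev, Yuki, Finn and Omar, contributing 54 each; the remaining 4 contribute 0. Total contributed: 216.
Taro keeps 54 and receives 7.5 × 216 × 1/37 = 43.78 from the mitigation fund, for a payoff of 97.78.

97.78 billion dollars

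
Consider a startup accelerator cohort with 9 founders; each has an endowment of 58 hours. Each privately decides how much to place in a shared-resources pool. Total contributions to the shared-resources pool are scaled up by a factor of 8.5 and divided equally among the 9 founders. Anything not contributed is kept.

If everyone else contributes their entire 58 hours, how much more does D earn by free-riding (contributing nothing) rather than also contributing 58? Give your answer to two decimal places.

Switching from a contribution of 58 to 0 lets D keep an extra 58 hours, but lowers the shared-resources pool by 58, which costs D their own share of that drop: 8.5/9 × 58 = 54.78.
Net gain = 58 − 54.78 = 3.22. The private return per contributed unit (0.9444) is below 1, so free-riding is indeed the best response regardless of what the others do.

3.22 hours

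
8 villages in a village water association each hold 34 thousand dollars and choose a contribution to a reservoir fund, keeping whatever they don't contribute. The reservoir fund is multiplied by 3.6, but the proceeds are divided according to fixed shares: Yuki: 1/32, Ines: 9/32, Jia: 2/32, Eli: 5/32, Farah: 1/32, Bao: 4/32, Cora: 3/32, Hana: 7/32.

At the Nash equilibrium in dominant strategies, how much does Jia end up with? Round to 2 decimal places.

For player j, contributing a unit is worthwhile iff 3.6 × (j's share) ≥ 1, i.e. iff j's share is at least 0.2778.
The only share above 0.2778 is Ines's 9/32, contributing 34; the remaining 7 contribute 0. Total contributed: 34.
Jia keeps 34 and receives 3.6 × 34 × 2/32 = 7.65 from the reservoir fund, for a payoff of 41.65.

41.65 thousand dollars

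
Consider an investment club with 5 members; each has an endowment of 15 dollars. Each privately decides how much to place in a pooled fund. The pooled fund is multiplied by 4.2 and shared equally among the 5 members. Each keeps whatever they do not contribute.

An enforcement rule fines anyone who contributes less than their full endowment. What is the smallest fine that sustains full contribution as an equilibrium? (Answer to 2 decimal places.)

Given the others contribute fully, the best deviation is to contribute 0 (any partial contribution still incurs the fine and gives up units whose private return 0.8400 is below 1).
Deviating from 15 to 0 saves 15 dollars but forfeits the deviator's share of the drop in the pooled fund: 4.2/5 × 15 = 12.60.
So the deviation gain is 15 − 12.60 = 2.40, and the fine must be at least 2.40 dollars to wipe it out.

2.40 dollars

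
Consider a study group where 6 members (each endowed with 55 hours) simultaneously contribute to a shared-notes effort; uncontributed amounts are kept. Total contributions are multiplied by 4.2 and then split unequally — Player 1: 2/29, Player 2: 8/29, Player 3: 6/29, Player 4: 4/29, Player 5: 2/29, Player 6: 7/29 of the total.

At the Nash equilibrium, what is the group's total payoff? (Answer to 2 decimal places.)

Each unit j contributes comes back to j as 4.2 × (j's share), so j prefers to contribute only if that share exceeds 1/4.2 = 0.2381; otherwise keeping the unit dominates.
Player 2 and Player 6 are above the threshold, contributing 55 each; the remaining 4 contribute 0. Total contributed: 110.
The shared-notes effort pays out 4.2 × 110 = 462.00 in total (split across the unequal shares, but the aggregate is all that matters for the group sum).
The 4 free-riders keep 55 each, adding 220. Group total = 220 + 462.00 = 682.00.

682.00 hours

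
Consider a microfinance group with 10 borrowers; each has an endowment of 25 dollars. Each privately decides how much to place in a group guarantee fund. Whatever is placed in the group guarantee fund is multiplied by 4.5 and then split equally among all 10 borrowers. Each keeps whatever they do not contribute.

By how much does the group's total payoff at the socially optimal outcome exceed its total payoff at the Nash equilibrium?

Each contributed unit returns 4.5/10 = 0.4500 to its contributor — below 1 — so contributing 0 is dominant for every player. At the Nash equilibrium everyone keeps their 25, and the group total is 10 × 25 = 250.
Each contributed unit returns 4.500 to the group as a whole (0.4500 to each of 10 players), which exceeds 1, so the social optimum is full contribution: group total = 4.500 × 250 = 1125.00.
Efficiency loss = 1125.00 − 250 = 875.00.

875.00 dollars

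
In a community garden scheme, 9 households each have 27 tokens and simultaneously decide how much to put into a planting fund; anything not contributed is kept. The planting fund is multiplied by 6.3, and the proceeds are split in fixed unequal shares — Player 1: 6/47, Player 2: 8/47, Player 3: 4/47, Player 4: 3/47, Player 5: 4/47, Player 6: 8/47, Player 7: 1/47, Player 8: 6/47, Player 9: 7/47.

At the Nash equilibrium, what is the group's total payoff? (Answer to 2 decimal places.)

529.20 tokens

For player j, contributing a unit is worthwhile iff 6.3 × (j's share) ≥ 1, i.e. iff j's share is at least 0.1587.
Player 2 and Player 6 clear that bar, contributing 27 each; the remaining 7 contribute 0. Total contributed: 54.
The planting fund pays out 6.3 × 54 = 340.20 in total (split across the unequal shares, but the aggregate is all that matters for the group sum).
The 7 free-riders keep 27 each, adding 189. Group total = 189 + 340.20 = 529.20.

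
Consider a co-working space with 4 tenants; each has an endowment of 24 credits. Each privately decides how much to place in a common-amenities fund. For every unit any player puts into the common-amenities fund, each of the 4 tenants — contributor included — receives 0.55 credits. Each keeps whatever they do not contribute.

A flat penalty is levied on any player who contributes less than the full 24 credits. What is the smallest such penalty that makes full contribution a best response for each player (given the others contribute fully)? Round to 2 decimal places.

10.80 credits

Given the others contribute fully, the best deviation is to contribute 0 (any partial contribution still incurs the fine and gives up units whose private return 0.55 is below 1).
Deviating from 24 to 0 saves 24 credits but forfeits the deviator's share of the drop in the common-amenities fund: 0.55 × 24 = 13.20.
So the deviation gain is 24 − 13.20 = 10.80, and the fine must be at least 10.80 credits to wipe it out.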